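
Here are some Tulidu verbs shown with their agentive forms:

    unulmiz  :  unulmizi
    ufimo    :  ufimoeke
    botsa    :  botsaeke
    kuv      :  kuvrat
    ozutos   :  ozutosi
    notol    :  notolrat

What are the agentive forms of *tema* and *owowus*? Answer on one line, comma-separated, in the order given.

The suffix is conditioned by the final sound: -i when the stem ends in a sibilant (*unulmiz*, *ozutos*); -rat when the stem ends in a non-sibilant consonant (*kuv*, *notol*); -eke when the stem ends in a vowel (*ufimo*, *botsa*).
Since the final sound of *tema* is /a/ (a vowel), it takes -eke, giving *temaeke*.
The final sound of *owowus* is /s/, which is a sibilant, so the suffix is -i, giving *owowusi*.

temaeke, owowusi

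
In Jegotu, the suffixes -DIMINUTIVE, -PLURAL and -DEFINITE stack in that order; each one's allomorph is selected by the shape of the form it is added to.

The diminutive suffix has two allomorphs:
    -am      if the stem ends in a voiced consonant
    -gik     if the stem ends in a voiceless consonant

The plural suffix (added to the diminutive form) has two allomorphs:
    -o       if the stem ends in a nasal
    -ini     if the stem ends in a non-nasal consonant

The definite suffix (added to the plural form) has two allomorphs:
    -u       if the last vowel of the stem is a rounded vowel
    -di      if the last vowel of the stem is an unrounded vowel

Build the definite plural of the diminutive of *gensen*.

gensenamou

The final consonant of *gensen* is /n/, which is voiced, so the diminutive suffix is -am, giving *gensenam*.
The diminutive form *gensenam*: final consonant = /m/, a nasal → -o → *gensenamo*.
The last vowel of the plural form *gensenamo* is /o/, which is a rounded vowel, so the definite suffix is -u, giving *gensenamou*.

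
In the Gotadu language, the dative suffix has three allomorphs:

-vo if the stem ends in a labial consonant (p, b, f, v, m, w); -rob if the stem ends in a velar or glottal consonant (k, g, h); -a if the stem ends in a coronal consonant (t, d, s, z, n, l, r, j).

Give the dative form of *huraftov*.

huraftovvo

*huraftov*: final consonant = /v/, labial → -vo → *huraftovvo*.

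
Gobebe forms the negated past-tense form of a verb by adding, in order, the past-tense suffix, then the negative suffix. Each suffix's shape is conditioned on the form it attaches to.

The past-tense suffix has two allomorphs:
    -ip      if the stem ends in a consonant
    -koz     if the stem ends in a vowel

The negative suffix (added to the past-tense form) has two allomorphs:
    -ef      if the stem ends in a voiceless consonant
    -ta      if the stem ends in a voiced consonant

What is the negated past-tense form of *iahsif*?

iahsifipef

*iahsif*: final sound = /f/, a consonant → -ip → *iahsifip*.
The past-tense form *iahsifip*: final consonant = /p/, voiceless → -ef → *iahsifipef*.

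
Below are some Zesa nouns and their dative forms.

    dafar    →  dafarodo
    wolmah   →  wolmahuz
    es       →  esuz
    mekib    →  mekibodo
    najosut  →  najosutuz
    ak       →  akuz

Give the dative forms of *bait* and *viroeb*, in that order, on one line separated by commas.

The pattern is voicing of the final consonant: -uz when the stem ends in a voiceless consonant (*wolmah*, *es*, *najosut*, *ak*); -odo when the stem ends in a voiced consonant (*dafar*, *mekib*).
The final consonant of *bait* is /t/, which is voiceless, so the suffix is -uz, giving *baituz*.
Since the final consonant of *viroeb* is /b/ (voiced), it takes -odo, giving *viroebodo*.

baituz, viroebodo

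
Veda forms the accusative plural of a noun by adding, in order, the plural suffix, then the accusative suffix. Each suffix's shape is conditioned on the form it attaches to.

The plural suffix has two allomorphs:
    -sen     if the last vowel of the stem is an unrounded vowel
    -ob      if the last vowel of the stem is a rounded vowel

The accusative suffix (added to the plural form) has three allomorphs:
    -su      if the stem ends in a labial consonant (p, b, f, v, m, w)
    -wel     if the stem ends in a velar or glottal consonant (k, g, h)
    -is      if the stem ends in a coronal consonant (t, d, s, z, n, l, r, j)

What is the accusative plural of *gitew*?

gitewsenis

*gitew* — last vowel /e/ (an unrounded vowel) → -sen → *gitewsen*.
The final consonant of the plural form *gitewsen* is /n/, which is coronal, so the accusative suffix is -is, giving *gitewsenis*.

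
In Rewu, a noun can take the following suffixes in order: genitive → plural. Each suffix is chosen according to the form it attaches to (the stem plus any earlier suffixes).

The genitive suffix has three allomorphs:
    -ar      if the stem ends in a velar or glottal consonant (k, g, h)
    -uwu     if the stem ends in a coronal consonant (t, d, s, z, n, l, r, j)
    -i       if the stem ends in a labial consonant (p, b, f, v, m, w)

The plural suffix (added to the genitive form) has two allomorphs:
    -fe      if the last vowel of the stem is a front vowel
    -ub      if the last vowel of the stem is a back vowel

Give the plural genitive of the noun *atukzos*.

The final consonant of *atukzos* is /s/, which is coronal, so the genitive suffix is -uwu, giving *atukzosuwu*.
The genitive form *atukzosuwu*: last vowel = /u/, a back vowel → -ub → *atukzosuwuub*.

atukzosuwuub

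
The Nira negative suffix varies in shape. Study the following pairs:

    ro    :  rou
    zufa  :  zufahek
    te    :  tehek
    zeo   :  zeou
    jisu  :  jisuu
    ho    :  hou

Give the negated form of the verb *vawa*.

vawahek

Looking at the last vowel of each stem: -u when the last vowel of the stem is a rounded vowel (*ro*, *zeo*, *jisu*, *ho*); -hek when the last vowel of the stem is an unrounded vowel (*zufa*, *te*).
*vawa* — last vowel /a/ (an unrounded vowel) → -hek → *vawahek*.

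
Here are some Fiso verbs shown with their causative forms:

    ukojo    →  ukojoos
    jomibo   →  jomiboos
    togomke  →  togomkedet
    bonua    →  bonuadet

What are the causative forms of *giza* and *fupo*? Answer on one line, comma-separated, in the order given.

The suffix is conditioned by the last vowel: -os when the last vowel of the stem is a rounded vowel (*ukojo*, *jomibo*); -det when the last vowel of the stem is an unrounded vowel (*togomke*, *bonua*).
*giza* — last vowel /a/ (an unrounded vowel) → -det → *gizadet*.
Since the last vowel of *fupo* is /o/ (a rounded vowel), it takes -os, giving *fupoos*.

gizadet, fupoos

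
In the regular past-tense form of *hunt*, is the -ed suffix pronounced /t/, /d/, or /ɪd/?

/ɪd/

The stem *hunt* ends in /t/ or /d/.
The -ed suffix is realized as /ɪd/ after /t, d/; as /t/ after other voiceless consonants; and as /d/ after other voiced sounds.
So -ed on *hunt* is pronounced /ɪd/.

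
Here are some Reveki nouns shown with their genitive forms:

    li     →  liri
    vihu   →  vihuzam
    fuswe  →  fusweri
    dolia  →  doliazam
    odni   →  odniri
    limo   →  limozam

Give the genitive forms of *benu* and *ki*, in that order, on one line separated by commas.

Looking at the last vowel of each stem: -ri when the last vowel of the stem is a front vowel (*li*, *fuswe*, *odni*); -zam when the last vowel of the stem is a back vowel (*vihu*, *dolia*, *limo*).
*benu* — last vowel /u/ (a back vowel) → -zam → *benuzam*.
*ki* — last vowel /i/ (a front vowel) → -ri → *kiri*.

benuzam, kiri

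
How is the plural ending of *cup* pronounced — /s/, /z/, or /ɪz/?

The stem *cup* ends in a voiceless non-sibilant consonant.
The plural suffix surfaces as /ɪz/ after sibilants, /s/ after other voiceless consonants, and /z/ after other voiced sounds.
So the plural -s on *cup* is pronounced /s/.

/s/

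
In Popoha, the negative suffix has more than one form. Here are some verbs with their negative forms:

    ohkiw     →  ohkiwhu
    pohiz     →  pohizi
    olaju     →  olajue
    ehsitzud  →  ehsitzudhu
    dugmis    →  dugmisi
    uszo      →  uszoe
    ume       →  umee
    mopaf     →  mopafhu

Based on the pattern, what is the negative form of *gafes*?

gafesi

Looking at the final sound of each stem: -i when the stem ends in a sibilant (*pohiz*, *dugmis*); -hu when the stem ends in a non-sibilant consonant (*ohkiw*, *ehsitzud*, *mopaf*); -e when the stem ends in a vowel (*olaju*, *uszo*, *ume*).
*gafes*: final sound = /s/, a sibilant → -i → *gafesi*.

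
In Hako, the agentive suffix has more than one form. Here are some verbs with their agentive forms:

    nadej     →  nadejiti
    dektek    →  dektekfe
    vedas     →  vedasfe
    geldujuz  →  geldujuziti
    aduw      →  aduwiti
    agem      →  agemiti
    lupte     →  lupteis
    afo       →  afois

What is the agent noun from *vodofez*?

vodofeziti

The pattern is voicing of the final sound: -fe when the stem ends in a voiceless consonant (*dektek*, *vedas*); -iti when the stem ends in a voiced consonant (*nadej*, *geldujuz*, *aduw*, *agem*); -is when the stem ends in a vowel (*lupte*, *afo*).
*vodofez*: final sound = /z/, a voiced consonant → -iti → *vodofeziti*.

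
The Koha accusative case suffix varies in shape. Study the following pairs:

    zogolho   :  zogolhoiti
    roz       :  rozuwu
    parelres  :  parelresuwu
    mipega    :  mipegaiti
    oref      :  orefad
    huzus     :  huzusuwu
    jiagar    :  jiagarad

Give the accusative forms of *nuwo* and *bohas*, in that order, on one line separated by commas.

The suffix is conditioned by the final sound: -uwu when the stem ends in a sibilant (*roz*, *parelres*, *huzus*); -ad when the stem ends in a non-sibilant consonant (*oref*, *jiagar*); -iti when the stem ends in a vowel (*zogolho*, *mipega*).
*nuwo*: final sound = /o/, a vowel → -iti → *nuwoiti*.
Since the final sound of *bohas* is /s/ (a sibilant), it takes -uwu, giving *bohasuwu*.

nuwoiti, bohasuwu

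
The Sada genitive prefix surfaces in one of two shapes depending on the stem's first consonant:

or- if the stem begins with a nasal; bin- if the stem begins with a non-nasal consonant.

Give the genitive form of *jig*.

*jig*: first consonant = /j/, non-nasal → bin- → *binjig*.

binjig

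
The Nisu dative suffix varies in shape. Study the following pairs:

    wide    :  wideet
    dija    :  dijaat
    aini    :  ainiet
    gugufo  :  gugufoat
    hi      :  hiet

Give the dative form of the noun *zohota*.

zohotaat

The pattern is front/back vowel harmony: -et when the last vowel of the stem is a front vowel (*wide*, *aini*, *hi*); -at when the last vowel of the stem is a back vowel (*dija*, *gugufo*).
Since the last vowel of *zohota* is /a/ (a back vowel), it takes -at, giving *zohotaat*.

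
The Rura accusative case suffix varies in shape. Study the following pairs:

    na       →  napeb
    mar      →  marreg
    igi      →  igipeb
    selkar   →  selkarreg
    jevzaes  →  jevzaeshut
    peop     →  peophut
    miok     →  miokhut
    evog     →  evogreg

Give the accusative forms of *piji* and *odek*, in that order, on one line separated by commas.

pijipeb, odekhut

The alternation tracks the final sound of the stem — -hut when the stem ends in a voiceless consonant (*jevzaes*, *peop*, *miok*); -reg when the stem ends in a voiced consonant (*mar*, *selkar*, *evog*); -peb when the stem ends in a vowel (*na*, *igi*).
Since the final sound of *piji* is /i/ (a vowel), it takes -peb, giving *pijipeb*.
Since the final sound of *odek* is /k/ (a voiceless consonant), it takes -hut, giving *odekhut*.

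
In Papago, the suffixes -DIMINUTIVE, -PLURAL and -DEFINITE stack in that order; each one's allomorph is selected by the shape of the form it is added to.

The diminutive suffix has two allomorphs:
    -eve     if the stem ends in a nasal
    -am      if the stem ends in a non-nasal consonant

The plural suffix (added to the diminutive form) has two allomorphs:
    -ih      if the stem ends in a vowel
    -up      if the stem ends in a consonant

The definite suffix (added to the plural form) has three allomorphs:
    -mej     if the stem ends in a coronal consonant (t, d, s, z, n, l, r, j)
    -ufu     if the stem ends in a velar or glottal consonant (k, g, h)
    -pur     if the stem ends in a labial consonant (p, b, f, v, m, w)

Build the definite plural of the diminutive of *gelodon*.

The final consonant of *gelodon* is /n/, which is a nasal, so the diminutive suffix is -eve, giving *gelodoneve*.
The diminutive form *gelodoneve* — final sound /e/ (a vowel) → -ih → *gelodoneveih*.
The final consonant of the plural form *gelodoneveih* is /h/, which is velar/glottal, so the definite suffix is -ufu, giving *gelodoneveihufu*.

gelodoneveihufu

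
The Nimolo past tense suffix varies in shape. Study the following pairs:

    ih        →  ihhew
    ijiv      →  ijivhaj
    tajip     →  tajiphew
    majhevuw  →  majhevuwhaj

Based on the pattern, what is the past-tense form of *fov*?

fovhaj

The alternation tracks the final consonant of the stem — -hew when the stem ends in a voiceless consonant (*ih*, *tajip*); -haj when the stem ends in a voiced consonant (*ijiv*, *majhevuw*).
Since the final consonant of *fov* is /v/ (voiced), it takes -haj, giving *fovhaj*.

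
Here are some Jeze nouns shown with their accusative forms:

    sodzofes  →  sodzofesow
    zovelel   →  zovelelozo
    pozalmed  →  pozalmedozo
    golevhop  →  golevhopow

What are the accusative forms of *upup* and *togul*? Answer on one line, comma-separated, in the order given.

The suffix is conditioned by the final consonant: -ow when the stem ends in a voiceless consonant (*sodzofes*, *golevhop*); -ozo when the stem ends in a voiced consonant (*zovelel*, *pozalmed*).
*upup*: final consonant = /p/, voiceless → -ow → *upupow*.
The final consonant of *togul* is /l/, which is voiced, so the suffix is -ozo, giving *togulozo*.

upupow, togulozo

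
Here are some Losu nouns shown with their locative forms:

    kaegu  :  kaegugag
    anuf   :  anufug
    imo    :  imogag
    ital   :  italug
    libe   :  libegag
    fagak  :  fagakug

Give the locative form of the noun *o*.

The alternation tracks the final sound of the stem — -ug when the stem ends in a consonant (*anuf*, *ital*, *fagak*); -gag when the stem ends in a vowel (*kaegu*, *imo*, *libe*).
*o*: final sound = /o/, a vowel → -gag → *ogag*.

ogag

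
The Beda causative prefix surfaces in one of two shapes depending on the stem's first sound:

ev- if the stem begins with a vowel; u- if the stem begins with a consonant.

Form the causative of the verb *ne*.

une

*ne* — first sound /n/ (a consonant) → u- → *une*.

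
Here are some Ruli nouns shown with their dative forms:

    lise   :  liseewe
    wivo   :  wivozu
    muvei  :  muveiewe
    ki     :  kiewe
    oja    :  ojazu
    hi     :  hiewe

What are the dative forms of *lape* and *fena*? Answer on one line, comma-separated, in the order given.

Looking at the last vowel of each stem: -ewe when the last vowel of the stem is a front vowel (*lise*, *muvei*, *ki*, *hi*); -zu when the last vowel of the stem is a back vowel (*wivo*, *oja*).
*lape*: last vowel = /e/, a front vowel → -ewe → *lapeewe*.
The last vowel of *fena* is /a/, which is a back vowel, so the suffix is -zu, giving *fenazu*.

lapeewe, fenazu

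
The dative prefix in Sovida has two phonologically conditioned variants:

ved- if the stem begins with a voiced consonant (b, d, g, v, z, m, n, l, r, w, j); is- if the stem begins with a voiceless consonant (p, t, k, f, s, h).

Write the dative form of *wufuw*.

*wufuw* — first consonant /w/ (voiced) → ved- → *vedwufuw*.

vedwufuw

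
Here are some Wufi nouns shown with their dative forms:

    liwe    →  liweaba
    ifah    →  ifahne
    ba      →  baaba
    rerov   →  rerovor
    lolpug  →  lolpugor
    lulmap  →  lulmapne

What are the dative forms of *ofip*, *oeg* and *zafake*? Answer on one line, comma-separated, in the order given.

ofipne, oegor, zafakeaba

The alternation tracks the final sound of the stem — -ne when the stem ends in a voiceless consonant (*ifah*, *lulmap*); -or when the stem ends in a voiced consonant (*rerov*, *lolpug*); -aba when the stem ends in a vowel (*liwe*, *ba*).
Since the final sound of *ofip* is /p/ (a voiceless consonant), it takes -ne, giving *ofipne*.
*oeg* — final sound /g/ (a voiced consonant) → -or → *oegor*.
Since the final sound of *zafake* is /e/ (a vowel), it takes -aba, giving *zafakeaba*.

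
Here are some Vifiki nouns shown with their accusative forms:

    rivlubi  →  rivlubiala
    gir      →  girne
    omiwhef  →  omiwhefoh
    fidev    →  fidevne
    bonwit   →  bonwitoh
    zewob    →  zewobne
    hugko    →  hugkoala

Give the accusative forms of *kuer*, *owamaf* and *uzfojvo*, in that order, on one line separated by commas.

The alternation tracks the final sound of the stem — -oh when the stem ends in a voiceless consonant (*omiwhef*, *bonwit*); -ne when the stem ends in a voiced consonant (*gir*, *fidev*, *zewob*); -ala when the stem ends in a vowel (*rivlubi*, *hugko*).
The final sound of *kuer* is /r/, which is a voiced consonant, so the suffix is -ne, giving *kuerne*.
*owamaf*: final sound = /f/, a voiceless consonant → -oh → *owamafoh*.
The final sound of *uzfojvo* is /o/, which is a vowel, so the suffix is -ala, giving *uzfojvoala*.

kuerne, owamafoh, uzfojvoala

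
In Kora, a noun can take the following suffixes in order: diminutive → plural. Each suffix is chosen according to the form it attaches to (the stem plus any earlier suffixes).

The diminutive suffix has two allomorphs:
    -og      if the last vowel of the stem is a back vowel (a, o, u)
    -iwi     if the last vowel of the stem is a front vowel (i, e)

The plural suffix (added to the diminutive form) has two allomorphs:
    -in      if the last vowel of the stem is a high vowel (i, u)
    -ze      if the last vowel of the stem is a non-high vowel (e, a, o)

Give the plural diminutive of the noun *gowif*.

gowifiwiin

*gowif*: last vowel = /i/, a front vowel → -iwi → *gowifiwi*.
The diminutive form *gowifiwi*: last vowel = /i/, a high vowel → -in → *gowifiwiin*.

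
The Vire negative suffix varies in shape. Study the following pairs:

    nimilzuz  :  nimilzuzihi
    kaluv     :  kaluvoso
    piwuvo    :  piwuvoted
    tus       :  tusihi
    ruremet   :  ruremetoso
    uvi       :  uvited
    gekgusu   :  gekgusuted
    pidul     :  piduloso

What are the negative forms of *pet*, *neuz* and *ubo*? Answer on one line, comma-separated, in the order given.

The suffix is conditioned by the final sound: -ihi when the stem ends in a sibilant (*nimilzuz*, *tus*); -oso when the stem ends in a non-sibilant consonant (*kaluv*, *ruremet*, *pidul*); -ted when the stem ends in a vowel (*piwuvo*, *uvi*, *gekgusu*).
Since the final sound of *pet* is /t/ (a non-sibilant consonant), it takes -oso, giving *petoso*.
The final sound of *neuz* is /z/, which is a sibilant, so the suffix is -ihi, giving *neuzihi*.
*ubo*: final sound = /o/, a vowel → -ted → *uboted*.

petoso, neuzihi, uboted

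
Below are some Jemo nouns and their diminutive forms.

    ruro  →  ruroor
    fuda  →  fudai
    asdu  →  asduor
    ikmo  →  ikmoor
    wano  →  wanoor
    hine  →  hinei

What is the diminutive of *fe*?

The alternation tracks the last vowel of the stem — -or when the last vowel of the stem is a rounded vowel (*ruro*, *asdu*, *ikmo*, *wano*); -i when the last vowel of the stem is an unrounded vowel (*fuda*, *hine*).
The last vowel of *fe* is /e/, which is an unrounded vowel, so the suffix is -i, giving *fei*.

fei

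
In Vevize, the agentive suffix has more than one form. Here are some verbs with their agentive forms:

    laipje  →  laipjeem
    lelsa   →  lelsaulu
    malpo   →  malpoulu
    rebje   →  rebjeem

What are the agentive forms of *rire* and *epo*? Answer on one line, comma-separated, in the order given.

The pattern is front/back vowel harmony: -em when the last vowel of the stem is a front vowel (*laipje*, *rebje*); -ulu when the last vowel of the stem is a back vowel (*lelsa*, *malpo*).
*rire*: last vowel = /e/, a front vowel → -em → *rireem*.
Since the last vowel of *epo* is /o/ (a back vowel), it takes -ulu, giving *epoulu*.

rireem, epoulu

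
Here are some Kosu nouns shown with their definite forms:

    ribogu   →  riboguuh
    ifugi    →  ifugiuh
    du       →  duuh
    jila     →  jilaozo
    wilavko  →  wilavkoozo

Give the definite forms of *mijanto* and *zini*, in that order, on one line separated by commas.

Looking at the last vowel of each stem: -uh when the last vowel of the stem is a high vowel (*ribogu*, *ifugi*, *du*); -ozo when the last vowel of the stem is a non-high vowel (*jila*, *wilavko*).
*mijanto* — last vowel /o/ (a non-high vowel) → -ozo → *mijantoozo*.
The last vowel of *zini* is /i/, which is a high vowel, so the suffix is -uh, giving *ziniuh*.

mijantoozo, ziniuh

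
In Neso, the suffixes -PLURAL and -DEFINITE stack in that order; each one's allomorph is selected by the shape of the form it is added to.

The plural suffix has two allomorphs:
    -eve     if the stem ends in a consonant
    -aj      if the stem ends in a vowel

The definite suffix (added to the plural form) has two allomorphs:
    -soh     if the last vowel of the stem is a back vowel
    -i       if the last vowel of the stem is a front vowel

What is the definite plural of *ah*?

*ah* — final sound /h/ (a consonant) → -eve → *aheve*.
The last vowel of the plural form *aheve* is /e/, which is a front vowel, so the definite suffix is -i, giving *ahevei*.

ahevei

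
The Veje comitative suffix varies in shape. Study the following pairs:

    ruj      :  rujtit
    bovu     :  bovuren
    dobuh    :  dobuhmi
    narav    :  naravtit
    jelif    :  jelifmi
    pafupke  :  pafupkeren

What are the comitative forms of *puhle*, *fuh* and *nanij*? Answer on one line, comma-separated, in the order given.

puhleren, fuhmi, nanijtit

The pattern is voicing of the final sound: -mi when the stem ends in a voiceless consonant (*dobuh*, *jelif*); -tit when the stem ends in a voiced consonant (*ruj*, *narav*); -ren when the stem ends in a vowel (*bovu*, *pafupke*).
*puhle*: final sound = /e/, a vowel → -ren → *puhleren*.
Since the final sound of *fuh* is /h/ (a voiceless consonant), it takes -mi, giving *fuhmi*.
Since the final sound of *nanij* is /j/ (a voiced consonant), it takes -tit, giving *nanijtit*.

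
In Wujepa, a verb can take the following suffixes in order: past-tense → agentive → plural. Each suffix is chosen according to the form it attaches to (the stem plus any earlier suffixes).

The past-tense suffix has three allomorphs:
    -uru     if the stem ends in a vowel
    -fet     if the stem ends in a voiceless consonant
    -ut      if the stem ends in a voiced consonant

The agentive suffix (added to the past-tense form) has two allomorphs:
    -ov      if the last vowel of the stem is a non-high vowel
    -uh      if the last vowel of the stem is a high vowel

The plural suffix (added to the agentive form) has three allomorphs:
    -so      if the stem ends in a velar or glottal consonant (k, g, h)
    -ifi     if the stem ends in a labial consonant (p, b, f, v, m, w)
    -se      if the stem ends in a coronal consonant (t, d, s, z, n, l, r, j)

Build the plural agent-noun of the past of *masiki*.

*masiki* — final sound /i/ (a vowel) → -uru → *masikiuru*.
The last vowel of the past-tense form *masikiuru* is /u/, which is a high vowel, so the agentive suffix is -uh, giving *masikiuruuh*.
The final consonant of the agentive form *masikiuruuh* is /h/, which is velar/glottal, so the plural suffix is -so, giving *masikiuruuhso*.

masikiuruuhso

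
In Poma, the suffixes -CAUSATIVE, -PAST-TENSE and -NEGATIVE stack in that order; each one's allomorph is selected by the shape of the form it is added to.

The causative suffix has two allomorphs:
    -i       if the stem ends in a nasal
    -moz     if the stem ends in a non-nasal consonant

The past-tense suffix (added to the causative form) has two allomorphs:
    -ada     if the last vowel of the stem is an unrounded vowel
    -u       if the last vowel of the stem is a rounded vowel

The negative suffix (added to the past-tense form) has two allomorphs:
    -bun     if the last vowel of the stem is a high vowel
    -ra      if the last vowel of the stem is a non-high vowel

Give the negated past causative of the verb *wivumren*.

Since the final consonant of *wivumren* is /n/ (a nasal), it takes -i, giving *wivumreni*.
Since the last vowel of the causative form *wivumreni* is /i/ (an unrounded vowel), it takes -ada, giving *wivumreniada*.
The past-tense form *wivumreniada* — last vowel /a/ (a non-high vowel) → -ra → *wivumreniadara*.

wivumreniadara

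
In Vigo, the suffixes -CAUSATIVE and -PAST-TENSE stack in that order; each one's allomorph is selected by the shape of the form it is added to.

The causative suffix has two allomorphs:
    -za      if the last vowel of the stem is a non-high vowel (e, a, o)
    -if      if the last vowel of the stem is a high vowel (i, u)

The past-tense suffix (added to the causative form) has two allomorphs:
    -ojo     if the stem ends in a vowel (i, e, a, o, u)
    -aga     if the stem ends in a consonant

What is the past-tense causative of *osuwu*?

osuwuifaga

*osuwu*: last vowel = /u/, a high vowel → -if → *osuwuif*.
The causative form *osuwuif* — final sound /f/ (a consonant) → -aga → *osuwuifaga*.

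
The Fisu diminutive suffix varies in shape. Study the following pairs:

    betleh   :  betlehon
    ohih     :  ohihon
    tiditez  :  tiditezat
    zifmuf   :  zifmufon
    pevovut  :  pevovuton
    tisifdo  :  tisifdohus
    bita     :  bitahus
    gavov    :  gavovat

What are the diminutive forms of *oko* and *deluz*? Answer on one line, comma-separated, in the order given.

The pattern is voicing of the final sound: -on when the stem ends in a voiceless consonant (*betleh*, *ohih*, *zifmuf*, *pevovut*); -at when the stem ends in a voiced consonant (*tiditez*, *gavov*); -hus when the stem ends in a vowel (*tisifdo*, *bita*).
The final sound of *oko* is /o/, which is a vowel, so the suffix is -hus, giving *okohus*.
*deluz* — final sound /z/ (a voiced consonant) → -at → *deluzat*.

okohus, deluzat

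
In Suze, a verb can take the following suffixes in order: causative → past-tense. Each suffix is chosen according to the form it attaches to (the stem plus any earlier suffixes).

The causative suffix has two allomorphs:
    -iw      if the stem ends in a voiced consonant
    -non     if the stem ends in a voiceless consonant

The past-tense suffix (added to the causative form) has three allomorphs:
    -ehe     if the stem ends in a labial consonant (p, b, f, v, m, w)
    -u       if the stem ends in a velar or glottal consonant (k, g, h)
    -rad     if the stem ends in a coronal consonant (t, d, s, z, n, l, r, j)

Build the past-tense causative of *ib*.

The final consonant of *ib* is /b/, which is voiced, so the causative suffix is -iw, giving *ibiw*.
The causative form *ibiw* — final consonant /w/ (labial) → -ehe → *ibiwehe*.

ibiwehe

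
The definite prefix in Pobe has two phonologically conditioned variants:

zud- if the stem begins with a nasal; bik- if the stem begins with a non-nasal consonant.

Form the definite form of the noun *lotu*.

The first consonant of *lotu* is /l/, which is non-nasal, so the prefix is bik-, giving *biklotu*.

biklotu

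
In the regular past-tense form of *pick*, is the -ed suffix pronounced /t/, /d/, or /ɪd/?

The stem *pick* ends in a voiceless consonant other than /t/.
The -ed suffix is realized as /ɪd/ after /t, d/; as /t/ after other voiceless consonants; and as /d/ after other voiced sounds.
So -ed on *pick* is pronounced /t/.

/t/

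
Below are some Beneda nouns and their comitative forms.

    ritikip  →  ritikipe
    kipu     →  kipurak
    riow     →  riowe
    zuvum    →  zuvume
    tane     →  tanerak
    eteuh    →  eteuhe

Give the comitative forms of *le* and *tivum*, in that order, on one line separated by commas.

The alternation tracks the final sound of the stem — -e when the stem ends in a consonant (*ritikip*, *riow*, *zuvum*, *eteuh*); -rak when the stem ends in a vowel (*kipu*, *tane*).
Since the final sound of *le* is /e/ (a vowel), it takes -rak, giving *lerak*.
*tivum*: final sound = /m/, a consonant → -e → *tivume*.

lerak, tivume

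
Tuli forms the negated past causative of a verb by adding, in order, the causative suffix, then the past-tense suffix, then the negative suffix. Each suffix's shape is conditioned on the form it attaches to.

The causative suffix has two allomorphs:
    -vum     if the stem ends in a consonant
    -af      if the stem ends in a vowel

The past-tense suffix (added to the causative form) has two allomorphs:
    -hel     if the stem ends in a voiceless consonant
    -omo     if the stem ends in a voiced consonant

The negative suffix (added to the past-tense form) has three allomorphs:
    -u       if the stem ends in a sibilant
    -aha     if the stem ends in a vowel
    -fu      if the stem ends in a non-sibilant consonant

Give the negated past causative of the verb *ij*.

The final sound of *ij* is /j/, which is a consonant, so the causative suffix is -vum, giving *ijvum*.
Since the final consonant of the causative form *ijvum* is /m/ (voiced), it takes -omo, giving *ijvumomo*.
The past-tense form *ijvumomo* — final sound /o/ (a vowel) → -aha → *ijvumomoaha*.

ijvumomoaha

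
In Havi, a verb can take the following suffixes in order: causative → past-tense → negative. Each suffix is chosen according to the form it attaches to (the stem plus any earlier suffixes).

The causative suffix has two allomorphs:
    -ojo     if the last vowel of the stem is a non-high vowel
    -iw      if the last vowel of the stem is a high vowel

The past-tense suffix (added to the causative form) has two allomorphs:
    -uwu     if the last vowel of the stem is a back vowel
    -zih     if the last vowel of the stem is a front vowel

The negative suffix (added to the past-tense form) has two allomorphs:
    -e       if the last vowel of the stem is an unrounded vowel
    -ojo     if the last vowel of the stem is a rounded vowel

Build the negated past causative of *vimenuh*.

vimenuhiwzihe

*vimenuh*: last vowel = /u/, a high vowel → -iw → *vimenuhiw*.
Since the last vowel of the causative form *vimenuhiw* is /i/ (a front vowel), it takes -zih, giving *vimenuhiwzih*.
The last vowel of the past-tense form *vimenuhiwzih* is /i/, which is an unrounded vowel, so the negative suffix is -e, giving *vimenuhiwzihe*.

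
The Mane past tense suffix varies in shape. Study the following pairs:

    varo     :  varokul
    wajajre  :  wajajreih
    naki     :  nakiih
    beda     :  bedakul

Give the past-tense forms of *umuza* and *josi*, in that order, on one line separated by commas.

The alternation tracks the last vowel of the stem — -ih when the last vowel of the stem is a front vowel (*wajajre*, *naki*); -kul when the last vowel of the stem is a back vowel (*varo*, *beda*).
Since the last vowel of *umuza* is /a/ (a back vowel), it takes -kul, giving *umuzakul*.
Since the last vowel of *josi* is /i/ (a front vowel), it takes -ih, giving *josiih*.

umuzakul, josiih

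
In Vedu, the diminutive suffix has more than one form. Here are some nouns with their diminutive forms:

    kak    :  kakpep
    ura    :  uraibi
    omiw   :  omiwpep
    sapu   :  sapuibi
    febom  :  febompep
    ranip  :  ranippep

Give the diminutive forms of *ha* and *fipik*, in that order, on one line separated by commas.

The pattern is consonant vs. vowel: -pep when the stem ends in a consonant (*kak*, *omiw*, *febom*, *ranip*); -ibi when the stem ends in a vowel (*ura*, *sapu*).
Since the final sound of *ha* is /a/ (a vowel), it takes -ibi, giving *haibi*.
*fipik*: final sound = /k/, a consonant → -pep → *fipikpep*.

haibi, fipikpep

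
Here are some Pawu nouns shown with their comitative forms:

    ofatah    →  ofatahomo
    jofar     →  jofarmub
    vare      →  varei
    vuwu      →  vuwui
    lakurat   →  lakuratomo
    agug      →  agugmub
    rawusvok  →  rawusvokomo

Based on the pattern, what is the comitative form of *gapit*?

gapitomo

The suffix is conditioned by the final sound: -omo when the stem ends in a voiceless consonant (*ofatah*, *lakurat*, *rawusvok*); -mub when the stem ends in a voiced consonant (*jofar*, *agug*); -i when the stem ends in a vowel (*vare*, *vuwu*).
The final sound of *gapit* is /t/, which is a voiceless consonant, so the suffix is -omo, giving *gapitomo*.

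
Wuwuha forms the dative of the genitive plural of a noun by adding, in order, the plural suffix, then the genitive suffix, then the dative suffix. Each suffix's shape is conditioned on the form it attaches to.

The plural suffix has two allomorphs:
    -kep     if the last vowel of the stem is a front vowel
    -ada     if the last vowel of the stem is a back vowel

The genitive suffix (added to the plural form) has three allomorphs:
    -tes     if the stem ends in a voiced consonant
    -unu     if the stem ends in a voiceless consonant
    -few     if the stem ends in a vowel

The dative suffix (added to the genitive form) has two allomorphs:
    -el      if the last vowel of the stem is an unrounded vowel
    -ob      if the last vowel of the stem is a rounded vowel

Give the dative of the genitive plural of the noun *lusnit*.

lusnitkepunuob

The last vowel of *lusnit* is /i/, which is a front vowel, so the plural suffix is -kep, giving *lusnitkep*.
The plural form *lusnitkep* — final sound /p/ (a voiceless consonant) → -unu → *lusnitkepunu*.
The genitive form *lusnitkepunu*: last vowel = /u/, a rounded vowel → -ob → *lusnitkepunuob*.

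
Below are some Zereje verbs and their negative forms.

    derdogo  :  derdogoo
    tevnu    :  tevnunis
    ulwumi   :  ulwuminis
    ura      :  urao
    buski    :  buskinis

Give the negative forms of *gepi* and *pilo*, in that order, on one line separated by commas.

Looking at the last vowel of each stem: -nis when the last vowel of the stem is a high vowel (*tevnu*, *ulwumi*, *buski*); -o when the last vowel of the stem is a non-high vowel (*derdogo*, *ura*).
*gepi* — last vowel /i/ (a high vowel) → -nis → *gepinis*.
Since the last vowel of *pilo* is /o/ (a non-high vowel), it takes -o, giving *piloo*.

gepinis, piloo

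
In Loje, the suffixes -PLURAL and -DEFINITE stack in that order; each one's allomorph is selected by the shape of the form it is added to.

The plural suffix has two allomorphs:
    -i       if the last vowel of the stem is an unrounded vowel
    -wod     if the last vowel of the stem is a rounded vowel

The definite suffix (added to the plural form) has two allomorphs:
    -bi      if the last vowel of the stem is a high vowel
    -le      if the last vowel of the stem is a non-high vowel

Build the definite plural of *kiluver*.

kiluveribi

*kiluver*: last vowel = /e/, an unrounded vowel → -i → *kiluveri*.
The plural form *kiluveri*: last vowel = /i/, a high vowel → -bi → *kiluveribi*.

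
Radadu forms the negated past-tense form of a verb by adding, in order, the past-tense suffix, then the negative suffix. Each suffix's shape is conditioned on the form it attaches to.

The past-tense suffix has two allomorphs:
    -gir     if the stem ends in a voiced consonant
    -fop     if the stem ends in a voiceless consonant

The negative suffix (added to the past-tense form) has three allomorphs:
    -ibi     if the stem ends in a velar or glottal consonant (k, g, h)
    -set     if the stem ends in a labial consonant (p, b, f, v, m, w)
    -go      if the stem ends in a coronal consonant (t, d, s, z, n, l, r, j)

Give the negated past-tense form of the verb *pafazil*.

pafazilgirgo

The final consonant of *pafazil* is /l/, which is voiced, so the past-tense suffix is -gir, giving *pafazilgir*.
The past-tense form *pafazilgir*: final consonant = /r/, coronal → -go → *pafazilgirgo*.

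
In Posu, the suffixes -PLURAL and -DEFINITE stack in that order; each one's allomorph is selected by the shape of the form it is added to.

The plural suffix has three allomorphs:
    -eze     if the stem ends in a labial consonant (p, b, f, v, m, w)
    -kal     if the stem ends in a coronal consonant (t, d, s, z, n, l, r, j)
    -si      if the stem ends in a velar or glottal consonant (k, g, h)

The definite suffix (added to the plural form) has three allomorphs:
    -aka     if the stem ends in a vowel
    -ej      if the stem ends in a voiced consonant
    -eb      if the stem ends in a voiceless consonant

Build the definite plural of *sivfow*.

sivfowezeaka

The final consonant of *sivfow* is /w/, which is labial, so the plural suffix is -eze, giving *sivfoweze*.
Since the final sound of the plural form *sivfoweze* is /e/ (a vowel), it takes -aka, giving *sivfowezeaka*.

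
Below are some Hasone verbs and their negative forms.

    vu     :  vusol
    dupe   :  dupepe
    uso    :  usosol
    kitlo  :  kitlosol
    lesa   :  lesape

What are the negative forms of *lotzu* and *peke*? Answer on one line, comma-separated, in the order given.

lotzusol, pekepe

The pattern is rounding harmony: -sol when the last vowel of the stem is a rounded vowel (*vu*, *uso*, *kitlo*); -pe when the last vowel of the stem is an unrounded vowel (*dupe*, *lesa*).
*lotzu* — last vowel /u/ (a rounded vowel) → -sol → *lotzusol*.
*peke*: last vowel = /e/, an unrounded vowel → -pe → *pekepe*.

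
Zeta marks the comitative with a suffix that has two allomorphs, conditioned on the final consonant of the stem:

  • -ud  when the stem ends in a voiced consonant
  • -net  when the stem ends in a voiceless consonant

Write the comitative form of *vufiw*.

*vufiw* — final consonant /w/ (voiced) → -ud → *vufiwud*.

vufiwud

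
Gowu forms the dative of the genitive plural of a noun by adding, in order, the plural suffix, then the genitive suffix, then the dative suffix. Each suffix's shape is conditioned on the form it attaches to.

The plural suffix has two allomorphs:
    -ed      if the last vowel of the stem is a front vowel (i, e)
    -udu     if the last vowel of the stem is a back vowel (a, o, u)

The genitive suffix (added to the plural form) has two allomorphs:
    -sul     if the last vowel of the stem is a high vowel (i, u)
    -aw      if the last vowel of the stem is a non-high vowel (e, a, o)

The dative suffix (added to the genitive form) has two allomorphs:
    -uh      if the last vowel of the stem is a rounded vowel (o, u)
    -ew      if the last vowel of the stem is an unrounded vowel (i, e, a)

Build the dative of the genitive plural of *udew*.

*udew*: last vowel = /e/, a front vowel → -ed → *udewed*.
The last vowel of the plural form *udewed* is /e/, which is a non-high vowel, so the genitive suffix is -aw, giving *udewedaw*.
The last vowel of the genitive form *udewedaw* is /a/, which is an unrounded vowel, so the dative suffix is -ew, giving *udewedawew*.

udewedawew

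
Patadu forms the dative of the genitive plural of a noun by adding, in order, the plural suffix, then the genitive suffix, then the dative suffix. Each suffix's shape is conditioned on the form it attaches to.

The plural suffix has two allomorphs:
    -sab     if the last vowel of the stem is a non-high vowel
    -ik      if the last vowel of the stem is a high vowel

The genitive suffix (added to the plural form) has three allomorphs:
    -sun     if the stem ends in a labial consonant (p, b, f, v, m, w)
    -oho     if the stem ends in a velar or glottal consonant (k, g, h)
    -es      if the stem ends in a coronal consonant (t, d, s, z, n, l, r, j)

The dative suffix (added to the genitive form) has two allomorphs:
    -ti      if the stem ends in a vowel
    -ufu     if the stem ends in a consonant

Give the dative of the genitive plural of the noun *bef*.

befsabsunufu

The last vowel of *bef* is /e/, which is a non-high vowel, so the plural suffix is -sab, giving *befsab*.
Since the final consonant of the plural form *befsab* is /b/ (labial), it takes -sun, giving *befsabsun*.
The genitive form *befsabsun* — final sound /n/ (a consonant) → -ufu → *befsabsunufu*.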